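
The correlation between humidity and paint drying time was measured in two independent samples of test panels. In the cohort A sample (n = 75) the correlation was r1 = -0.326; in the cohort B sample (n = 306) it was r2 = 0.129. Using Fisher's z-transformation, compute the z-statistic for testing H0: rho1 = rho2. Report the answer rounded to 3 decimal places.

Fisher z-transforms: z1 = atanh(-0.326) = -0.338346, z2 = atanh(0.129) = 0.129723; difference d = -0.468069
Var(d) = 1/72 + 1/303 = 0.0138889 + 0.0033003 = 0.0171892
z = d/√Var(d) = -0.468069 / √0.0171892 = -0.468069 / 0.131108 = -3.570

-3.570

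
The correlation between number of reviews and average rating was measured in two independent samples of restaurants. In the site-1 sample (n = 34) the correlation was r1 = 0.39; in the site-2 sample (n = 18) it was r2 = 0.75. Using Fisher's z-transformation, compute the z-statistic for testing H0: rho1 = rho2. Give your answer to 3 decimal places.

Fisher z-transforms: z1 = atanh(0.39) = 0.411800, z2 = atanh(0.75) = 0.972955; difference d = -0.561155
Var(d) = 1/31 + 1/15 = 0.0322581 + 0.0666667 = 0.0989248
z = d/√Var(d) = -0.561155 / √0.0989248 = -0.561155 / 0.314523 = -1.784

-1.784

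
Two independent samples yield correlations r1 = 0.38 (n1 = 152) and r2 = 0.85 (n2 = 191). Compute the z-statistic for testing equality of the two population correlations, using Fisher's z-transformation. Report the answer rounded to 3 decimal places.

z1 = atanh(0.38) = 0.400060,  z2 = atanh(0.85) = 1.256153
SE = √(1/(n1−3) + 1/(n2−3)) = √(1/149 + 1/188) = √(0.0067114 + 0.0053191) = √0.0120305 = 0.109684
z = (z1 − z2)/SE = (0.400060 − 1.256153) / 0.109684 = -0.856093 / 0.109684 = -7.805

-7.805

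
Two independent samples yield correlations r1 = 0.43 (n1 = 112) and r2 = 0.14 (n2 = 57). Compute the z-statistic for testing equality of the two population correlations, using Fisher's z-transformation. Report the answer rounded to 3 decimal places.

1.917

z1 = atanh(0.43) = 0.459897,  z2 = atanh(0.14) = 0.140926
SE = √(1/(n1−3) + 1/(n2−3)) = √(1/109 + 1/54) = √(0.0091743 + 0.0185185) = √0.0276928 = 0.166412
z = (z1 − z2)/SE = (0.459897 − 0.140926) / 0.166412 = 0.318971 / 0.166412 = 1.917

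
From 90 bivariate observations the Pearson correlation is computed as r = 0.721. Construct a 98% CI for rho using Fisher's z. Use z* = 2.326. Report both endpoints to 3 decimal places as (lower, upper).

z_r = atanh(0.721) = 0.909725;  SE = 1/√(n−3) = 1/√87 = 0.107211
z-limits: 0.909725 ± 2.326·0.107211 = 0.909725 ± 0.249373 = [0.660352, 1.159098]
ρ-limits: (tanh 0.660352, tanh 1.159098) = (0.579, 0.821)

(0.579, 0.821)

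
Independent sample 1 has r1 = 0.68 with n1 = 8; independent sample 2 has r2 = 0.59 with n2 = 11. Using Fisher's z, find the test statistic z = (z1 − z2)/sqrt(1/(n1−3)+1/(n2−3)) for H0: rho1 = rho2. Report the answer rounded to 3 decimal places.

Fisher z-transforms: z1 = atanh(0.68) = 0.829114, z2 = atanh(0.59) = 0.677666; difference d = 0.151448
Var(d) = 1/5 + 1/8 = 0.2000000 + 0.1250000 = 0.3250000
z = d/√Var(d) = 0.151448 / √0.3250000 = 0.151448 / 0.570088 = 0.266

0.266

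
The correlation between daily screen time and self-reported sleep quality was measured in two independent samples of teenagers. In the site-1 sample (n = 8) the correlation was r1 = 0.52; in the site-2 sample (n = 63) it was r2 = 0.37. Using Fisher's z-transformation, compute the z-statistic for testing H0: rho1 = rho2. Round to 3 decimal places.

z1 = atanh(0.52) = 0.576340,  z2 = atanh(0.37) = 0.388423
SE = √(1/(n1−3) + 1/(n2−3)) = √(1/5 + 1/60) = √(0.2000000 + 0.0166667) = √0.2166667 = 0.465475
z = (z1 − z2)/SE = (0.576340 − 0.388423) / 0.465475 = 0.187917 / 0.465475 = 0.404

0.404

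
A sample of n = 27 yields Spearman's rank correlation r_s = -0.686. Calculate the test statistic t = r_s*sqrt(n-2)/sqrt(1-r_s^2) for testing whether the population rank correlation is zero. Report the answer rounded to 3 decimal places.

t = r_s·√(n−2) / √(1−r_s²) with r_s = -0.686, n = 27
  = -0.686·√25 / √(1 − 0.470596)
  = -0.686·5.000000 / 0.727602
  = -3.430000 / 0.727602 = -4.714

-4.714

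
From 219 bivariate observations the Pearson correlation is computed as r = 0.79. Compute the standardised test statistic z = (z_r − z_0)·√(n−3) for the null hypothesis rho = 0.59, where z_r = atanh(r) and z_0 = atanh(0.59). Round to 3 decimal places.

Fisher z: atanh(0.79) = 1.071432, atanh(0.59) = 0.677666
z = (z_r − z_0)·√(n−3) = (1.071432 − 0.677666)·√216 = 0.393766 · 14.696938 = 5.787

5.787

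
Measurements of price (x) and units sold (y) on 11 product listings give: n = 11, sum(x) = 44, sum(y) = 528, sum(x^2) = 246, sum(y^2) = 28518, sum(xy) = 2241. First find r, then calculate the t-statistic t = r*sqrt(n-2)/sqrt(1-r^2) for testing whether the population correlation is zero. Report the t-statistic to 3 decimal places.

S_xy = nΣxy − ΣxΣy = 11·2241 − 44·528 = 24651 − 23232 = 1419
S_xx = nΣx² − (Σx)² = 11·246 − 44² = 2706 − 1936 = 770
S_yy = nΣy² − (Σy)² = 11·28518 − 528² = 313698 − 278784 = 34914
r = S_xy / √(S_xx·S_yy) = 1419 / √(770·34914) = 1419 / √26883780 = 1419 / 5184.9571 = 0.2737
t = r·√(n−2)/√(1−r²) = 0.2737·√9 / √(1−0.074912) = 0.821100 / 0.961815 = 0.854

0.854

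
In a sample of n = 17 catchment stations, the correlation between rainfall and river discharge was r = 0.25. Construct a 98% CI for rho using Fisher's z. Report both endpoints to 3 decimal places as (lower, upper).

Fisher z: z_r = atanh(r) = ½·ln((1+0.25)/(1−0.25)) = 0.255413
SE(z) = 1/√(n−3) = 1/√14 = 0.267261
98% ⇒ z* = 2.326; margin = 2.326·0.267261 = 0.621649
CI on z-scale: (-0.366236, 0.877062)
Back-transform: tanh(-0.366236) = -0.350695, tanh(0.877062) = 0.704944

(-0.351, 0.705)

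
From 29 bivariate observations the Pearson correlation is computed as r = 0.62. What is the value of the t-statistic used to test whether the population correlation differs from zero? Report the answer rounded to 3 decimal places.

4.106

t = r·√(n−2) / √(1−r²) with r = 0.62, n = 29
  = 0.62·√27 / √(1 − 0.3844)
  = 0.62·5.196152 / 0.784602
  = 3.221614 / 0.784602 = 4.106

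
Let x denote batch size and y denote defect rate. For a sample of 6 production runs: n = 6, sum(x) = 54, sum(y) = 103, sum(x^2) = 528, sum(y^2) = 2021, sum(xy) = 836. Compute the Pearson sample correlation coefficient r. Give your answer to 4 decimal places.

Numerator: nΣxy − (Σx)(Σy) = 6·836 − (54)(103) = -546
Denominator: √[(nΣx²−(Σx)²)(nΣy²−(Σy)²)]
  nΣx²−(Σx)² = 6·528 − 2916 = 252;  nΣy²−(Σy)² = 6·2021 − 10609 = 1517
  √(252·1517) = √382284 = 618.2912
r = -546 / 618.2912 = -0.8831

-0.8831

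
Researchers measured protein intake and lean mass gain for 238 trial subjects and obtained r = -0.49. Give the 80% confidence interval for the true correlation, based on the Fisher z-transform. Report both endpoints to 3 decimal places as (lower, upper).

Fisher z: z_r = atanh(r) = ½·ln((1+(-0.49))/(1−(-0.49))) = -0.536060
SE(z) = 1/√(n−3) = 1/√235 = 0.065233
80% ⇒ z* = 1.282; margin = 1.282·0.065233 = 0.083629
CI on z-scale: (-0.619689, -0.452431)
Back-transform: tanh(-0.619689) = -0.550911, tanh(-0.452431) = -0.423895

(-0.551, -0.424)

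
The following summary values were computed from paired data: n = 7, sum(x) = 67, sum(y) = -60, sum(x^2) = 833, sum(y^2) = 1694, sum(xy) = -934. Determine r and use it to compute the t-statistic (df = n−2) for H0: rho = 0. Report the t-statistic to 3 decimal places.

-2.586

S_xy = nΣxy − ΣxΣy = 7·(-934) − 67·(-60) = -6538 − (-4020) = -2518
S_xx = nΣx² − (Σx)² = 7·833 − 67² = 5831 − 4489 = 1342
S_yy = nΣy² − (Σy)² = 7·1694 − (-60)² = 11858 − 3600 = 8258
r = S_xy / √(S_xx·S_yy) = -2518 / √(1342·8258) = -2518 / √11082236 = -2518 / 3328.9992 = -0.7564
t = r·√(n−2)/√(1−r²) = -0.7564·√5 / √(1−0.572141) = -1.691362 / 0.654109 = -2.586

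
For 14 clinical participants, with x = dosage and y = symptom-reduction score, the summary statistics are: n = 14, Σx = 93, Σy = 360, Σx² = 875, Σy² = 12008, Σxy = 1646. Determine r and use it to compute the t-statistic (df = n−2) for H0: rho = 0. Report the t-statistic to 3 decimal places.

-6.626

Numerator: nΣxy − (Σx)(Σy) = 14·1646 − (93)(360) = -10436
Denominator: √[(nΣx²−(Σx)²)(nΣy²−(Σy)²)]
  nΣx²−(Σx)² = 14·875 − 8649 = 3601;  nΣy²−(Σy)² = 14·12008 − 129600 = 38512
  √(3601·38512) = √138681712 = 11776.3200
r = -10436 / 11776.3200 = -0.8862
t = r·√(n−2)/√(1−r²) = -0.8862·√12 / √(1−0.785350) = -3.069887 / 0.463303 = -6.626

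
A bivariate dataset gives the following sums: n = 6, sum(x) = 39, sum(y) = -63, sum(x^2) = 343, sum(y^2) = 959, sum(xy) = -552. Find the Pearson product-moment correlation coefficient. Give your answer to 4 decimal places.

S_xy = nΣxy − ΣxΣy = 6·(-552) − 39·(-63) = -3312 − (-2457) = -855
S_xx = nΣx² − (Σx)² = 6·343 − 39² = 2058 − 1521 = 537
S_yy = nΣy² − (Σy)² = 6·959 − (-63)² = 5754 − 3969 = 1785
r = S_xy / √(S_xx·S_yy) = -855 / √(537·1785) = -855 / √958545 = -855 / 979.0531 = -0.8733

-0.8733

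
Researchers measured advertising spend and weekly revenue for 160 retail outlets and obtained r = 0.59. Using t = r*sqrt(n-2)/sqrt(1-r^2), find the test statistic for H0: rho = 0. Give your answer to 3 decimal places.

t = r·√(n−2) / √(1−r²) with r = 0.59, n = 160
  = 0.59·√158 / √(1 − 0.3481)
  = 0.59·12.569805 / 0.807403
  = 7.416185 / 0.807403 = 9.185

9.185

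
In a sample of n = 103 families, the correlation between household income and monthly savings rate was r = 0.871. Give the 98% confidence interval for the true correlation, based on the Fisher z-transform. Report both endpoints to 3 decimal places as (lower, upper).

(0.802, 0.917)

Fisher z: z_r = atanh(r) = ½·ln((1+0.871)/(1−0.871)) = 1.337208
SE(z) = 1/√(n−3) = 1/√100 = 0.100000
98% ⇒ z* = 2.326; margin = 2.326·0.100000 = 0.232600
CI on z-scale: (1.104608, 1.569808)
Back-transform: tanh(1.104608) = 0.802148, tanh(1.569808) = 0.916995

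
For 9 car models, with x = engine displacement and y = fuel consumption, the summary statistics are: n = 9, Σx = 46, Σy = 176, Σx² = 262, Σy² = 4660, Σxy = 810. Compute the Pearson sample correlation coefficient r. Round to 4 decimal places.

Numerator: nΣxy − (Σx)(Σy) = 9·810 − (46)(176) = -806
Denominator: √[(nΣx²−(Σx)²)(nΣy²−(Σy)²)]
  nΣx²−(Σx)² = 9·262 − 2116 = 242;  nΣy²−(Σy)² = 9·4660 − 30976 = 10964
  √(242·10964) = √2653288 = 1628.8916
r = -806 / 1628.8916 = -0.4948

-0.4948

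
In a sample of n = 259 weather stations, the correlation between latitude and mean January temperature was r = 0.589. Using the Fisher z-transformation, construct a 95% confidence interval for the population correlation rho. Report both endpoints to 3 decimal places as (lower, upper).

(0.503, 0.663)

Fisher z: z_r = atanh(r) = ½·ln((1+0.589)/(1−0.589)) = 0.676133
SE(z) = 1/√(n−3) = 1/√256 = 0.062500
95% ⇒ z* = 1.960; margin = 1.960·0.062500 = 0.122500
CI on z-scale: (0.553633, 0.798633)
Back-transform: tanh(0.553633) = 0.503238, tanh(0.798633) = 0.663272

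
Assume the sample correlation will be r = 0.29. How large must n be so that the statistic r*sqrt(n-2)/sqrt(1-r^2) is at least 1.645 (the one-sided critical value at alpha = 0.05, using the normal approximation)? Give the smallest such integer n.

Need r·√(n−2)/√(1−r²) ≥ 1.645
√(n−2) ≥ 1.645·√(1−0.0841) / 0.29 = 1.645·0.957027 / 0.29 = 5.4287
n−2 ≥ 29.4708  ⇒  n ≥ 31.4708
Smallest integer n = 32

32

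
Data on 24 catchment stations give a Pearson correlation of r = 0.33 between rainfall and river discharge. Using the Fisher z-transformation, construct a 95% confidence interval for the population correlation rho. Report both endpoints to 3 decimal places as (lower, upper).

z_r = atanh(0.33) = 0.342828;  SE = 1/√(n−3) = 1/√21 = 0.218218
z-limits: 0.342828 ± 1.960·0.218218 = 0.342828 ± 0.427707 = [-0.084879, 0.770535]
ρ-limits: (tanh -0.084879, tanh 0.770535) = (-0.085, 0.647)

(-0.085, 0.647)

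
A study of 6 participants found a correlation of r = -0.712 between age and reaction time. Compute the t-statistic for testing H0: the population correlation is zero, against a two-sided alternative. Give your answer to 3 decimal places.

1 − r² = 1 − 0.506944 = 0.493056;  √(1−r²) = 0.702179
√(n−2) = √4 = 2.000000
t = r·√(n−2)/√(1−r²) = -0.712 · 2.000000 / 0.702179 = -2.028

-2.028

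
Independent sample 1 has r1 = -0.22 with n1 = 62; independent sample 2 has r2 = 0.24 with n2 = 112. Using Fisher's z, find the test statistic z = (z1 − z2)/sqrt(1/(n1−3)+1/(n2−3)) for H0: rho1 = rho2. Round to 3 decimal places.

Fisher z-transforms: z1 = atanh(-0.22) = -0.223656, z2 = atanh(0.24) = 0.244774; difference d = -0.468430
Var(d) = 1/59 + 1/109 = 0.0169492 + 0.0091743 = 0.0261235
z = d/√Var(d) = -0.468430 / √0.0261235 = -0.468430 / 0.161628 = -2.898

-2.898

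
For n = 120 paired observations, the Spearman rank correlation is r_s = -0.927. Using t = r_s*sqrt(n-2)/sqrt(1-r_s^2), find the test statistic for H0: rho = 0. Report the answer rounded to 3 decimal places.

-26.848

1 − r_s² = 1 − 0.859329 = 0.140671;  √(1−r_s²) = 0.375061
√(n−2) = √118 = 10.862780
t = r_s·√(n−2)/√(1−r_s²) = -0.927 · 10.862780 / 0.375061 = -26.848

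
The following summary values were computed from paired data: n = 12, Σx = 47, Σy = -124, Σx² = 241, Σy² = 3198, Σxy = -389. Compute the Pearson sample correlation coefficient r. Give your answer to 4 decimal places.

Numerator: nΣxy − (Σx)(Σy) = 12·(-389) − (47)(-124) = 1160
Denominator: √[(nΣx²−(Σx)²)(nΣy²−(Σy)²)]
  nΣx²−(Σx)² = 12·241 − 2209 = 683;  nΣy²−(Σy)² = 12·3198 − 15376 = 23000
  √(683·23000) = √15709000 = 3963.4581
r = 1160 / 3963.4581 = 0.2927

0.2927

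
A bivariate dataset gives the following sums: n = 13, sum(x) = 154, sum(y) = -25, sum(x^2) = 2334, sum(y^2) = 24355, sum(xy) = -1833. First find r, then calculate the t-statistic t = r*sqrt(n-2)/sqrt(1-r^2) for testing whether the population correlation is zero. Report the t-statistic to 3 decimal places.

S_xy = nΣxy − ΣxΣy = 13·(-1833) − 154·(-25) = -23829 − (-3850) = -19979
S_xx = nΣx² − (Σx)² = 13·2334 − 154² = 30342 − 23716 = 6626
S_yy = nΣy² − (Σy)² = 13·24355 − (-25)² = 316615 − 625 = 315990
r = S_xy / √(S_xx·S_yy) = -19979 / √(6626·315990) = -19979 / √2093749740 = -19979 / 45757.5102 = -0.4366
t = r·√(n−2)/√(1−r²) = -0.4366·√11 / √(1−0.190620) = -1.448038 / 0.899655 = -1.610

-1.610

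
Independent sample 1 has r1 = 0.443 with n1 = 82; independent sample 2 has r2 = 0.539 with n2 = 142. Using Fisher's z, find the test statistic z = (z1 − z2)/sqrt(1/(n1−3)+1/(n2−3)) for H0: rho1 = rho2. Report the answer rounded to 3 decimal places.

z1 = atanh(0.443) = 0.475957,  z2 = atanh(0.539) = 0.602745
SE = √(1/(n1−3) + 1/(n2−3)) = √(1/79 + 1/139) = √(0.0126582 + 0.0071942) = √0.0198524 = 0.140899
z = (z1 − z2)/SE = (0.475957 − 0.602745) / 0.140899 = -0.126788 / 0.140899 = -0.900

-0.900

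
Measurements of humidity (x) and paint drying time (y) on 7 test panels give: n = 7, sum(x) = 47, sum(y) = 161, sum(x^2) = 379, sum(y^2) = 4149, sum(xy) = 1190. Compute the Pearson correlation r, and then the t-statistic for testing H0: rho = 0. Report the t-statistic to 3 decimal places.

1.903

S_xy = nΣxy − ΣxΣy = 7·1190 − 47·161 = 8330 − 7567 = 763
S_xx = nΣx² − (Σx)² = 7·379 − 47² = 2653 − 2209 = 444
S_yy = nΣy² − (Σy)² = 7·4149 − 161² = 29043 − 25921 = 3122
r = S_xy / √(S_xx·S_yy) = 763 / √(444·3122) = 763 / √1386168 = 763 / 1177.3564 = 0.6481
t = r·√(n−2)/√(1−r²) = 0.6481·√5 / √(1−0.420034) = 1.449196 / 0.761555 = 1.903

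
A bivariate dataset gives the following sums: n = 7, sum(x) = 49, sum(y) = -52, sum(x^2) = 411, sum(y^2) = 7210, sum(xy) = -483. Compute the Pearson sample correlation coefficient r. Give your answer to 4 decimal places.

Numerator: nΣxy − (Σx)(Σy) = 7·(-483) − (49)(-52) = -833
Denominator: √[(nΣx²−(Σx)²)(nΣy²−(Σy)²)]
  nΣx²−(Σx)² = 7·411 − 2401 = 476;  nΣy²−(Σy)² = 7·7210 − 2704 = 47766
  √(476·47766) = √22736616 = 4768.2928
r = -833 / 4768.2928 = -0.1747

-0.1747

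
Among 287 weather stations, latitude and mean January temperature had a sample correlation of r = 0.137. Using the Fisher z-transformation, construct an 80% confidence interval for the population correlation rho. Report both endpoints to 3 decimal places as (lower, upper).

Fisher z: z_r = atanh(r) = ½·ln((1+0.137)/(1−0.137)) = 0.137867
SE(z) = 1/√(n−3) = 1/√284 = 0.059339
80% ⇒ z* = 1.282; margin = 1.282·0.059339 = 0.076073
CI on z-scale: (0.061794, 0.213940)
Back-transform: tanh(0.061794) = 0.061715, tanh(0.213940) = 0.210735

(0.062, 0.211)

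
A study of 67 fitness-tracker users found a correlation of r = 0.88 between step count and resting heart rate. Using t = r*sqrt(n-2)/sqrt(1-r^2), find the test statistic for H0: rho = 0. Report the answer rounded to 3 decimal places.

1 − r² = 1 − 0.7744 = 0.2256;  √(1−r²) = 0.474974
√(n−2) = √65 = 8.062258
t = r·√(n−2)/√(1−r²) = 0.88 · 8.062258 / 0.474974 = 14.937

14.937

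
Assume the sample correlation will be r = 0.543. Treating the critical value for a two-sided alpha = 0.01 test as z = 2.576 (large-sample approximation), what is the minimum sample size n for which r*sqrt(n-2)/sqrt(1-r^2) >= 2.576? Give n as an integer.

Need r·√(n−2)/√(1−r²) ≥ 2.576
√(n−2) ≥ 2.576·√(1−0.294849) / 0.543 = 2.576·0.839733 / 0.543 = 3.9837
n−2 ≥ 15.8699  ⇒  n ≥ 17.8699
Smallest integer n = 18

18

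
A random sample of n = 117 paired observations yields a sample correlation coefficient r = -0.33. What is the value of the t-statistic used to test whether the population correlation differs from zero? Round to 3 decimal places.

t = r·√(n−2) / √(1−r²) with r = -0.33, n = 117
  = -0.33·√115 / √(1 − 0.1089)
  = -0.33·10.723805 / 0.943981
  = -3.538856 / 0.943981 = -3.749

-3.749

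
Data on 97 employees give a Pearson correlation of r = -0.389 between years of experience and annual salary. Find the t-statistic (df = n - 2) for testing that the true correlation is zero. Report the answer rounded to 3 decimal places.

-4.116

1 − r² = 1 − 0.151321 = 0.848679;  √(1−r²) = 0.921238
√(n−2) = √95 = 9.746794
t = r·√(n−2)/√(1−r²) = -0.389 · 9.746794 / 0.921238 = -4.116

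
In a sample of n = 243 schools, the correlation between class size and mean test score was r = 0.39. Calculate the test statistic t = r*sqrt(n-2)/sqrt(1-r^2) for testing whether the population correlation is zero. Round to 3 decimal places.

6.575

1 − r² = 1 − 0.1521 = 0.8479;  √(1−r²) = 0.920815
√(n−2) = √241 = 15.524175
t = r·√(n−2)/√(1−r²) = 0.39 · 15.524175 / 0.920815 = 6.575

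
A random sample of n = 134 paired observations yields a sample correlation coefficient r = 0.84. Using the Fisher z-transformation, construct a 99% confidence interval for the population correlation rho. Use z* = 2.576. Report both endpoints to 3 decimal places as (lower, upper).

(0.760, 0.895)

Fisher z: z_r = atanh(r) = ½·ln((1+0.84)/(1−0.84)) = 1.221174
SE(z) = 1/√(n−3) = 1/√131 = 0.087370
99% ⇒ z* = 2.576; margin = 2.576·0.087370 = 0.225065
CI on z-scale: (0.996109, 1.446239)
Back-transform: tanh(0.996109) = 0.759955, tanh(1.446239) = 0.894947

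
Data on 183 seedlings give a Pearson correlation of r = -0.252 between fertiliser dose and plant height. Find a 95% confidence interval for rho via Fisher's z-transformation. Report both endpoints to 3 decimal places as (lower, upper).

(-0.383, -0.111)

z_r = atanh(-0.252) = -0.257547;  SE = 1/√(n−3) = 1/√180 = 0.074536
z-limits: -0.257547 ± 1.960·0.074536 = -0.257547 ± 0.146091 = [-0.403638, -0.111456]
ρ-limits: (tanh -0.403638, tanh -0.111456) = (-0.383, -0.111)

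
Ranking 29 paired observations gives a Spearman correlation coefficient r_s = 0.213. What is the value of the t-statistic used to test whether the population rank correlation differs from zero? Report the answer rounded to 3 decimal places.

t = r_s·√(n−2) / √(1−r_s²) with r_s = 0.213, n = 29
  = 0.213·√27 / √(1 − 0.045369)
  = 0.213·5.196152 / 0.977052
  = 1.106780 / 0.977052 = 1.133

1.133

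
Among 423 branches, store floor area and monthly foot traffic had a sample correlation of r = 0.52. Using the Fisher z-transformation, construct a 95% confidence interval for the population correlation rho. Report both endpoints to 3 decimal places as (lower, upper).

Fisher z: z_r = atanh(r) = ½·ln((1+0.52)/(1−0.52)) = 0.576340
SE(z) = 1/√(n−3) = 1/√420 = 0.048795
95% ⇒ z* = 1.960; margin = 1.960·0.048795 = 0.095638
CI on z-scale: (0.480702, 0.671978)
Back-transform: tanh(0.480702) = 0.446806, tanh(0.671978) = 0.586280

(0.447, 0.586)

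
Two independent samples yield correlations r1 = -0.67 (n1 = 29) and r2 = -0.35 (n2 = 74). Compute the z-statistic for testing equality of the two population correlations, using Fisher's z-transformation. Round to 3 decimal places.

z1 = atanh(-0.67) = -0.810743,  z2 = atanh(-0.35) = -0.365444
SE = √(1/(n1−3) + 1/(n2−3)) = √(1/26 + 1/71) = √(0.0384615 + 0.0140845) = √0.0525460 = 0.229229
z = (z1 − z2)/SE = (-0.810743 − (-0.365444)) / 0.229229 = -0.445299 / 0.229229 = -1.943

-1.943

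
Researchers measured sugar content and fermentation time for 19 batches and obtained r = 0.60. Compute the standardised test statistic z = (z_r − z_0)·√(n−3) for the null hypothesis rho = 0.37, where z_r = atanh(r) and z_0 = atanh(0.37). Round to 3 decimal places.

1.219

Fisher z: atanh(0.60) = 0.693147, atanh(0.37) = 0.388423
z = (z_r − z_0)·√(n−3) = (0.693147 − 0.388423)·√16 = 0.304724 · 4.000000 = 1.219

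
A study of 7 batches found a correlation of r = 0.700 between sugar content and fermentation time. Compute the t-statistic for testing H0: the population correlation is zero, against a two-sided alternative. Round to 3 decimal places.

t = r·√(n−2) / √(1−r²) with r = 0.700, n = 7
  = 0.700·√5 / √(1 − 0.490000)
  = 0.700·2.236068 / 0.714143
  = 1.565248 / 0.714143 = 2.192

2.192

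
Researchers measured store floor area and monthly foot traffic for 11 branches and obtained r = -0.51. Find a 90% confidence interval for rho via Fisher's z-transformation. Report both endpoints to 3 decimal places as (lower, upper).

z_r = atanh(-0.51) = -0.562730;  SE = 1/√(n−3) = 1/√8 = 0.353553
z-limits: -0.562730 ± 1.645·0.353553 = -0.562730 ± 0.581595 = [-1.144325, 0.018865]
ρ-limits: (tanh -1.144325, tanh 0.018865) = (-0.816, 0.019)

(-0.816, 0.019)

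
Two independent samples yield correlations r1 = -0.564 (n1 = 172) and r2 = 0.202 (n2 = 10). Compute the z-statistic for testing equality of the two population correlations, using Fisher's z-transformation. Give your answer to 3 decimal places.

-2.187

Fisher z-transforms: z1 = atanh(-0.564) = -0.638680, z2 = atanh(0.202) = 0.204817; difference d = -0.843497
Var(d) = 1/169 + 1/7 = 0.0059172 + 0.1428571 = 0.1487743
z = d/√Var(d) = -0.843497 / √0.1487743 = -0.843497 / 0.385713 = -2.187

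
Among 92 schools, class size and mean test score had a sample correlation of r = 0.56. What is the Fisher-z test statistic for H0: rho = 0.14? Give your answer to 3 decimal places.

4.641

z_r = atanh(0.56) = 0.632833,  z_0 = atanh(0.14) = 0.140926
SE = 1/√(n−3) = 1/√89 = 0.106000
z = (z_r − z_0)/SE = (0.632833 − 0.140926) / 0.106000 = 0.491907 / 0.106000 = 4.641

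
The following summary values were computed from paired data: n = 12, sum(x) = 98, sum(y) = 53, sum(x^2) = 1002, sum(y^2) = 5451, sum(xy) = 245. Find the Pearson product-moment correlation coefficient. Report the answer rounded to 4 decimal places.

Numerator: nΣxy − (Σx)(Σy) = 12·245 − (98)(53) = -2254
Denominator: √[(nΣx²−(Σx)²)(nΣy²−(Σy)²)]
  nΣx²−(Σx)² = 12·1002 − 9604 = 2420;  nΣy²−(Σy)² = 12·5451 − 2809 = 62603
  √(2420·62603) = √151499260 = 12308.5036
r = -2254 / 12308.5036 = -0.1831

-0.1831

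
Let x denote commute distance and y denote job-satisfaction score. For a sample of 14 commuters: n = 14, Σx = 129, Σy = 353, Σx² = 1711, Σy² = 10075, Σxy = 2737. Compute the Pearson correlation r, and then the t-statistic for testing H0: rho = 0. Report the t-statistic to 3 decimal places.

S_xy = nΣxy − ΣxΣy = 14·2737 − 129·353 = 38318 − 45537 = -7219
S_xx = nΣx² − (Σx)² = 14·1711 − 129² = 23954 − 16641 = 7313
S_yy = nΣy² − (Σy)² = 14·10075 − 353² = 141050 − 124609 = 16441
r = S_xy / √(S_xx·S_yy) = -7219 / √(7313·16441) = -7219 / √120233033 = -7219 / 10965.0824 = -0.6584
t = r·√(n−2)/√(1−r²) = -0.6584·√12 / √(1−0.433491) = -2.280765 / 0.752668 = -3.030

-3.030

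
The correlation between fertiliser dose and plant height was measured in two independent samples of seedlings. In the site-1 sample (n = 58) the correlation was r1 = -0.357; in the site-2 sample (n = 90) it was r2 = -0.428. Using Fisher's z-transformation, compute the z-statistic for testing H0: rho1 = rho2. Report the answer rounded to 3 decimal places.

0.488

z1 = atanh(-0.357) = -0.373443,  z2 = atanh(-0.428) = -0.457446
SE = √(1/(n1−3) + 1/(n2−3)) = √(1/55 + 1/87) = √(0.0181818 + 0.0114943) = √0.0296761 = 0.172268
z = (z1 − z2)/SE = (-0.373443 − (-0.457446)) / 0.172268 = 0.084003 / 0.172268 = 0.488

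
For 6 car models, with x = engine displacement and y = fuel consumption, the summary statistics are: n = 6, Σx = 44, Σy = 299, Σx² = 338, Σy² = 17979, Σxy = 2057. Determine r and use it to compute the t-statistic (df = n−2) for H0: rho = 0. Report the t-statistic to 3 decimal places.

S_xy = nΣxy − ΣxΣy = 6·2057 − 44·299 = 12342 − 13156 = -814
S_xx = nΣx² − (Σx)² = 6·338 − 44² = 2028 − 1936 = 92
S_yy = nΣy² − (Σy)² = 6·17979 − 299² = 107874 − 89401 = 18473
r = S_xy / √(S_xx·S_yy) = -814 / √(92·18473) = -814 / √1699516 = -814 / 1303.6549 = -0.6244
t = r·√(n−2)/√(1−r²) = -0.6244·√4 / √(1−0.389875) = -1.248800 / 0.781105 = -1.599

-1.599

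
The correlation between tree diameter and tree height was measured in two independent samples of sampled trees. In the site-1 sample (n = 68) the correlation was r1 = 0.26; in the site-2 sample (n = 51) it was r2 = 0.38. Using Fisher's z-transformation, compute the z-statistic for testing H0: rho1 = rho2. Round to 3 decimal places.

-0.704

z1 = atanh(0.26) = 0.266108,  z2 = atanh(0.38) = 0.400060
SE = √(1/(n1−3) + 1/(n2−3)) = √(1/65 + 1/48) = √(0.0153846 + 0.0208333) = √0.0362179 = 0.190310
z = (z1 − z2)/SE = (0.266108 − 0.400060) / 0.190310 = -0.133952 / 0.190310 = -0.704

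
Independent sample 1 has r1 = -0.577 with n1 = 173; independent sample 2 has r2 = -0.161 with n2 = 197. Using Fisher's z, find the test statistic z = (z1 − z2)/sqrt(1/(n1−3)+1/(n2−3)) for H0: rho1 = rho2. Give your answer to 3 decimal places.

-4.717

Fisher z-transforms: z1 = atanh(-0.577) = -0.657954, z2 = atanh(-0.161) = -0.162413; difference d = -0.495541
Var(d) = 1/170 + 1/194 = 0.0058824 + 0.0051546 = 0.0110370
z = d/√Var(d) = -0.495541 / √0.0110370 = -0.495541 / 0.105057 = -4.717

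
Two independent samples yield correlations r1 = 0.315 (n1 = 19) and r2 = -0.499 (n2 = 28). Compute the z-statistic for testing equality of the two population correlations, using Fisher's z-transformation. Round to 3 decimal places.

2.730

z1 = atanh(0.315) = 0.326087,  z2 = atanh(-0.499) = -0.547974
SE = √(1/(n1−3) + 1/(n2−3)) = √(1/16 + 1/25) = √(0.0625000 + 0.0400000) = √0.1025000 = 0.320156
z = (z1 − z2)/SE = (0.326087 − (-0.547974)) / 0.320156 = 0.874061 / 0.320156 = 2.730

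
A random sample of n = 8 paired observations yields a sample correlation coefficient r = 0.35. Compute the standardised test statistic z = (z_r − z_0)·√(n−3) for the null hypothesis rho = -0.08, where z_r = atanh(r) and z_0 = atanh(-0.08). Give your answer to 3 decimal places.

z_r = atanh(0.35) = 0.365444,  z_0 = atanh(-0.08) = -0.080171
SE = 1/√(n−3) = 1/√5 = 0.447214
z = (z_r − z_0)/SE = (0.365444 − (-0.080171)) / 0.447214 = 0.445615 / 0.447214 = 0.996

0.996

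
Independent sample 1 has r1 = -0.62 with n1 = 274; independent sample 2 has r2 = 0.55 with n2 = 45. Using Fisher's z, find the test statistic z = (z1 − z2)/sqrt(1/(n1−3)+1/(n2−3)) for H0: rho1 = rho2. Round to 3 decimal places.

-8.101

z1 = atanh(-0.62) = -0.725005,  z2 = atanh(0.55) = 0.618381
SE = √(1/(n1−3) + 1/(n2−3)) = √(1/271 + 1/42) = √(0.0036900 + 0.0238095) = √0.0274995 = 0.165830
z = (z1 − z2)/SE = (-0.725005 − 0.618381) / 0.165830 = -1.343386 / 0.165830 = -8.101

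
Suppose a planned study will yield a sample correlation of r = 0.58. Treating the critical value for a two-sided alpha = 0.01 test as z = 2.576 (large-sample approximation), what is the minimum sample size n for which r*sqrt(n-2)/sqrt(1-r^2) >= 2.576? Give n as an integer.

16

r√(n−2)/√(1−r²) ≥ 2.576  ⇔  n−2 ≥ (2.576)²·(1−r²)/r²
(1−r²)/r² = (1−0.3364)/0.3364 = 1.9727
n ≥ 2 + 6.635776·1.9727 = 2 + 13.0904 = 15.0904
⌈15.0904⌉ = 16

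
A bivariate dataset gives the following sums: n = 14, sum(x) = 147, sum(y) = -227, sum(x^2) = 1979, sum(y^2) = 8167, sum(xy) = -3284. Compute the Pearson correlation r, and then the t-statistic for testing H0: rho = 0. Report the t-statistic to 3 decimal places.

-2.918

S_xy = nΣxy − ΣxΣy = 14·(-3284) − 147·(-227) = -45976 − (-33369) = -12607
S_xx = nΣx² − (Σx)² = 14·1979 − 147² = 27706 − 21609 = 6097
S_yy = nΣy² − (Σy)² = 14·8167 − (-227)² = 114338 − 51529 = 62809
r = S_xy / √(S_xx·S_yy) = -12607 / √(6097·62809) = -12607 / √382946473 = -12607 / 19569.0182 = -0.6442
t = r·√(n−2)/√(1−r²) = -0.6442·√12 / √(1−0.414994) = -2.231574 / 0.764857 = -2.918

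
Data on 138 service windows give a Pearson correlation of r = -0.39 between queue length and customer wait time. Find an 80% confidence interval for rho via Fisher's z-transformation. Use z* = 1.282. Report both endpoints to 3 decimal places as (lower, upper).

z_r = atanh(-0.39) = -0.411800;  SE = 1/√(n−3) = 1/√135 = 0.086066
z-limits: -0.411800 ± 1.282·0.086066 = -0.411800 ± 0.110337 = [-0.522137, -0.301463]
ρ-limits: (tanh -0.522137, tanh -0.301463) = (-0.479, -0.293)

(-0.479, -0.293)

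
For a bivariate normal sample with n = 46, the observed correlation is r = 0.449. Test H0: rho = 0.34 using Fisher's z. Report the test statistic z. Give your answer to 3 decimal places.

0.848

z_r = atanh(0.449) = 0.483447,  z_0 = atanh(0.34) = 0.354093
SE = 1/√(n−3) = 1/√43 = 0.152499
z = (z_r − z_0)/SE = (0.483447 − 0.354093) / 0.152499 = 0.129354 / 0.152499 = 0.848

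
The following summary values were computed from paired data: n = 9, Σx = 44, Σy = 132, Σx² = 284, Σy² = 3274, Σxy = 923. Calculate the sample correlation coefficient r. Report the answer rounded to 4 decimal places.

0.9146

S_xy = nΣxy − ΣxΣy = 9·923 − 44·132 = 8307 − 5808 = 2499
S_xx = nΣx² − (Σx)² = 9·284 − 44² = 2556 − 1936 = 620
S_yy = nΣy² − (Σy)² = 9·3274 − 132² = 29466 − 17424 = 12042
r = S_xy / √(S_xx·S_yy) = 2499 / √(620·12042) = 2499 / √7466040 = 2499 / 2732.4055 = 0.9146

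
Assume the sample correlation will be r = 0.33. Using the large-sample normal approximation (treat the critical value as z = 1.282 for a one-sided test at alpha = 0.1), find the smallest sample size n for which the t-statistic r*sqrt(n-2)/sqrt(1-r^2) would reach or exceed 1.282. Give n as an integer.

Need r·√(n−2)/√(1−r²) ≥ 1.282
√(n−2) ≥ 1.282·√(1−0.1089) / 0.33 = 1.282·0.943981 / 0.33 = 3.6672
n−2 ≥ 13.4484  ⇒  n ≥ 15.4484
Smallest integer n = 16

16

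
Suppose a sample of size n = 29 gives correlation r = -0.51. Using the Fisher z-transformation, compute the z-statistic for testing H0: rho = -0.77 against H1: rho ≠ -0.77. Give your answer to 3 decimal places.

2.333

Fisher z: atanh(-0.51) = -0.562730, atanh(-0.77) = -1.020328
z = (z_r − z_0)·√(n−3) = (-0.562730 − (-1.020328))·√26 = 0.457598 · 5.099020 = 2.333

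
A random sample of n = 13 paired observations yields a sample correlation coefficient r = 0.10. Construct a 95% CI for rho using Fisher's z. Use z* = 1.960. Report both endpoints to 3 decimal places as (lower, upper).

(-0.477, 0.617)

z_r = atanh(0.10) = 0.100335;  SE = 1/√(n−3) = 1/√10 = 0.316228
z-limits: 0.100335 ± 1.960·0.316228 = 0.100335 ± 0.619807 = [-0.519472, 0.720142]
ρ-limits: (tanh -0.519472, tanh 0.720142) = (-0.477, 0.617)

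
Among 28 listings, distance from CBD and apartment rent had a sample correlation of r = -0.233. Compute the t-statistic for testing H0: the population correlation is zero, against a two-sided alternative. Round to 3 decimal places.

-1.222

t = r·√(n−2) / √(1−r²) with r = -0.233, n = 28
  = -0.233·√26 / √(1 − 0.054289)
  = -0.233·5.099020 / 0.972477
  = -1.188072 / 0.972477 = -1.222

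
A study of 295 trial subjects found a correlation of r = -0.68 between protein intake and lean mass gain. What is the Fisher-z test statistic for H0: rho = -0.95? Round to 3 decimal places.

Fisher z: atanh(-0.68) = -0.829114, atanh(-0.95) = -1.831781
z = (z_r − z_0)·√(n−3) = (-0.829114 − (-1.831781))·√292 = 1.002667 · 17.088007 = 17.134

17.134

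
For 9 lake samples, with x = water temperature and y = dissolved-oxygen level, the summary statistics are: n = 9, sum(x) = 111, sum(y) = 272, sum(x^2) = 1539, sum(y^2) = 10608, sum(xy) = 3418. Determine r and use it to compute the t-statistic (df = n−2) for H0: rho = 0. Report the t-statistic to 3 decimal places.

S_xy = nΣxy − ΣxΣy = 9·3418 − 111·272 = 30762 − 30192 = 570
S_xx = nΣx² − (Σx)² = 9·1539 − 111² = 13851 − 12321 = 1530
S_yy = nΣy² − (Σy)² = 9·10608 − 272² = 95472 − 73984 = 21488
r = S_xy / √(S_xx·S_yy) = 570 / √(1530·21488) = 570 / √32876640 = 570 / 5733.8155 = 0.0994
t = r·√(n−2)/√(1−r²) = 0.0994·√7 / √(1−0.009880) = 0.262988 / 0.995048 = 0.264

0.264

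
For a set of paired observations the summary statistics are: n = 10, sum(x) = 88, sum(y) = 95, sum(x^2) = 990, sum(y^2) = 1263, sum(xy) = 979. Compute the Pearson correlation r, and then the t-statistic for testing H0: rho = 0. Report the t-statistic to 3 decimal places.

1.690

S_xy = nΣxy − ΣxΣy = 10·979 − 88·95 = 9790 − 8360 = 1430
S_xx = nΣx² − (Σx)² = 10·990 − 88² = 9900 − 7744 = 2156
S_yy = nΣy² − (Σy)² = 10·1263 − 95² = 12630 − 9025 = 3605
r = S_xy / √(S_xx·S_yy) = 1430 / √(2156·3605) = 1430 / √7772380 = 1430 / 2787.8989 = 0.5129
t = r·√(n−2)/√(1−r²) = 0.5129·√8 / √(1−0.263066) = 1.450700 / 0.858449 = 1.690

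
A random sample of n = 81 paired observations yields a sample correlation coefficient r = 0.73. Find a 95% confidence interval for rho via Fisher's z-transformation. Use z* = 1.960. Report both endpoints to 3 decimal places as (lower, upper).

(0.609, 0.818)

z_r = atanh(0.73) = 0.928727;  SE = 1/√(n−3) = 1/√78 = 0.113228
z-limits: 0.928727 ± 1.960·0.113228 = 0.928727 ± 0.221927 = [0.706800, 1.150654]
ρ-limits: (tanh 0.706800, tanh 1.150654) = (0.609, 0.818)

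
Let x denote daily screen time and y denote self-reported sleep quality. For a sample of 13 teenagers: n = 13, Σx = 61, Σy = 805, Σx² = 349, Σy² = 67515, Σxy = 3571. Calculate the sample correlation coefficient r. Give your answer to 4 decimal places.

-0.1959

S_xy = nΣxy − ΣxΣy = 13·3571 − 61·805 = 46423 − 49105 = -2682
S_xx = nΣx² − (Σx)² = 13·349 − 61² = 4537 − 3721 = 816
S_yy = nΣy² − (Σy)² = 13·67515 − 805² = 877695 − 648025 = 229670
r = S_xy / √(S_xx·S_yy) = -2682 / √(816·229670) = -2682 / √187410720 = -2682 / 13689.8035 = -0.1959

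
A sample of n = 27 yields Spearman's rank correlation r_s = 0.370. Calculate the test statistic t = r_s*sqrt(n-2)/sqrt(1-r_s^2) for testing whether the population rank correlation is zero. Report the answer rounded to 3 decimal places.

1 − r_s² = 1 − 0.136900 = 0.863100;  √(1−r_s²) = 0.929032
√(n−2) = √25 = 5.000000
t = r_s·√(n−2)/√(1−r_s²) = 0.370 · 5.000000 / 0.929032 = 1.991

1.991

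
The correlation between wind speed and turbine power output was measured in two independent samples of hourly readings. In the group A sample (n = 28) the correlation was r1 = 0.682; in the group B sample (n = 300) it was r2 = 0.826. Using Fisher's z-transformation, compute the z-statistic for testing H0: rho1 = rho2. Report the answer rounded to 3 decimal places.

z1 = atanh(0.682) = 0.832844,  z2 = atanh(0.826) = 1.175414
SE = √(1/(n1−3) + 1/(n2−3)) = √(1/25 + 1/297) = √(0.0400000 + 0.0033670) = √0.0433670 = 0.208247
z = (z1 − z2)/SE = (0.832844 − 1.175414) / 0.208247 = -0.342570 / 0.208247 = -1.645

-1.645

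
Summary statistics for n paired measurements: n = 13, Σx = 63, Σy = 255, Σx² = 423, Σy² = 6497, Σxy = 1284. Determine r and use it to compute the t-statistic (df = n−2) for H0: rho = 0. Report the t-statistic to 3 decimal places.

0.384

S_xy = nΣxy − ΣxΣy = 13·1284 − 63·255 = 16692 − 16065 = 627
S_xx = nΣx² − (Σx)² = 13·423 − 63² = 5499 − 3969 = 1530
S_yy = nΣy² − (Σy)² = 13·6497 − 255² = 84461 − 65025 = 19436
r = S_xy / √(S_xx·S_yy) = 627 / √(1530·19436) = 627 / √29737080 = 627 / 5453.1716 = 0.1150
t = r·√(n−2)/√(1−r²) = 0.1150·√11 / √(1−0.013225) = 0.381412 / 0.993365 = 0.384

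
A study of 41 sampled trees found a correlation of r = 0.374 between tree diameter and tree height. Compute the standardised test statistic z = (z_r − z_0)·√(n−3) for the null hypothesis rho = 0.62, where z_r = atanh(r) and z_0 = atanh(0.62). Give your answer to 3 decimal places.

-2.046

z_r = atanh(0.374) = 0.393066,  z_0 = atanh(0.62) = 0.725005
SE = 1/√(n−3) = 1/√38 = 0.162221
z = (z_r − z_0)/SE = (0.393066 − 0.725005) / 0.162221 = -0.331939 / 0.162221 = -2.046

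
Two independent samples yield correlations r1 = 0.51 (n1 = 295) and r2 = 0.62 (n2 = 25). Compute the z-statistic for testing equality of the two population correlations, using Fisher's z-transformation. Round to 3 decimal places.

-0.734

Fisher z-transforms: z1 = atanh(0.51) = 0.562730, z2 = atanh(0.62) = 0.725005; difference d = -0.162275
Var(d) = 1/292 + 1/22 = 0.0034247 + 0.0454545 = 0.0488792
z = d/√Var(d) = -0.162275 / √0.0488792 = -0.162275 / 0.221086 = -0.734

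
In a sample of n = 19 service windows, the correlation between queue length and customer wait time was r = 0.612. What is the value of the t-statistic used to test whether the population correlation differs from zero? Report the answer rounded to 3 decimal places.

3.191

t = r·√(n−2) / √(1−r²) with r = 0.612, n = 19
  = 0.612·√17 / √(1 − 0.374544)
  = 0.612·4.123106 / 0.790858
  = 2.523341 / 0.790858 = 3.191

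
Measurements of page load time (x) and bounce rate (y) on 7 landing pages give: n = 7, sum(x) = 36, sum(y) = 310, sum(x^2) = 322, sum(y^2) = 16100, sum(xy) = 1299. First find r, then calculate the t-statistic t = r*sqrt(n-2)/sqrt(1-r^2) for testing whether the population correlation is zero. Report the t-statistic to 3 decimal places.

-1.355

Numerator: nΣxy − (Σx)(Σy) = 7·1299 − (36)(310) = -2067
Denominator: √[(nΣx²−(Σx)²)(nΣy²−(Σy)²)]
  nΣx²−(Σx)² = 7·322 − 1296 = 958;  nΣy²−(Σy)² = 7·16100 − 96100 = 16600
  √(958·16600) = √15902800 = 3987.8315
r = -2067 / 3987.8315 = -0.5183
t = r·√(n−2)/√(1−r²) = -0.5183·√5 / √(1−0.268635) = -1.158954 / 0.855199 = -1.355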